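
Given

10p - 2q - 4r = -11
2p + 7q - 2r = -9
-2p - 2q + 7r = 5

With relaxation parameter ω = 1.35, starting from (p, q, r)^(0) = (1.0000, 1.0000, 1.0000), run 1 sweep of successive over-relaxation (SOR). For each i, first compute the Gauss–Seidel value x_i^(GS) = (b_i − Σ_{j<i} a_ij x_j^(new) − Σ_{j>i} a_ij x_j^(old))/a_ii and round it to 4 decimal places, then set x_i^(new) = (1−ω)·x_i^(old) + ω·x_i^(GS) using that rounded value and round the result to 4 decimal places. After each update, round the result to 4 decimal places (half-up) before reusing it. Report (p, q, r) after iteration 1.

Iteration 1:
  p: GS value = (-11 - (-2)·1.0000 - (-4)·1.0000) / (10) = -0.5000;  p ← (1−ω)·1.0000 + ω·-0.5000 = -1.0250
  q: GS value = (-9 - (2)·-1.0250 - (-2)·1.0000) / (7) = -0.7071;  q ← (1−ω)·1.0000 + ω·-0.7071 = -1.3046
  r: GS value = (5 - (-2)·-1.0250 - (-2)·-1.3046) / (7) = 0.0487;  r ← (1−ω)·1.0000 + ω·0.0487 = -0.2843

(-1.0250, -1.3046, -0.2843)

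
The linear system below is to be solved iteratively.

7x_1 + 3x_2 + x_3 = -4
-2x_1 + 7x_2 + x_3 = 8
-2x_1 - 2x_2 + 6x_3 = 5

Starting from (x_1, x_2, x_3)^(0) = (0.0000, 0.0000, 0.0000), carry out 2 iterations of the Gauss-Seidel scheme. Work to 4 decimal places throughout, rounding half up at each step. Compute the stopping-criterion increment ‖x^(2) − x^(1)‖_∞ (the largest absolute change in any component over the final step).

Iteration 1:
  x_1 = (-4 - (3)·0.0000 - (1)·0.0000) / (7) = -0.5714
  x_2 = (8 - (-2)·-0.5714 - (1)·0.0000) / (7) = 0.9796
  x_3 = (5 - (-2)·-0.5714 - (-2)·0.9796) / (6) = 0.9694
Iteration 2:
  x_1 = (-4 - (3)·0.9796 - (1)·0.9694) / (7) = -1.1297
  x_2 = (8 - (-2)·-1.1297 - (1)·0.9694) / (7) = 0.6816
  x_3 = (5 - (-2)·-1.1297 - (-2)·0.6816) / (6) = 0.6840
Change: (-0.5583, -0.2980, -0.2854) → max |·| = 0.5583

0.5583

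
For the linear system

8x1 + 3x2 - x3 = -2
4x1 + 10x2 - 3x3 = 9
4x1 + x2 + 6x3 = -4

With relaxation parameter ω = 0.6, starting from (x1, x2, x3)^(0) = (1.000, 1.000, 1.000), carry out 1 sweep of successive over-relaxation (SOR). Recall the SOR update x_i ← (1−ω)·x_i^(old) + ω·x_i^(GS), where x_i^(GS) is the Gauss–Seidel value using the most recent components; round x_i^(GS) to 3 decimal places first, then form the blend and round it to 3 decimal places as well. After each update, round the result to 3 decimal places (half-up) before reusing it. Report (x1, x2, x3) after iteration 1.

(0.100, 1.096, -0.150)

Iteration 1:
  x1: GS value = (-2 - (3)·1.000 - (-1)·1.000) / (8) = -0.500;  x1 ← (1−ω)·1.000 + ω·-0.500 = 0.100
  x2: GS value = (9 - (4)·0.100 - (-3)·1.000) / (10) = 1.160;  x2 ← (1−ω)·1.000 + ω·1.160 = 1.096
  x3: GS value = (-4 - (4)·0.100 - (1)·1.096) / (6) = -0.916;  x3 ← (1−ω)·1.000 + ω·-0.916 = -0.150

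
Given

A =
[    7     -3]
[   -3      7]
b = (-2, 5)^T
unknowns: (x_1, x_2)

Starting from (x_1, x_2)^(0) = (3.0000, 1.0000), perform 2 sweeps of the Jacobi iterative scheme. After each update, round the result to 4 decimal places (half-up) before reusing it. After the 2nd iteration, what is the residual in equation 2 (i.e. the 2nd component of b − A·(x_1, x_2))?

1.2857

Iteration 1:
  x_1 = (-2 - (-3)·1.0000) / (7) = 0.1429
  x_2 = (5 - (-3)·3.0000) / (7) = 2.0000
Iteration 2:
  x_1 = (-2 - (-3)·2.0000) / (7) = 0.5714
  x_2 = (5 - (-3)·0.1429) / (7) = 0.7755
Residual b − A·x = (-3.6733, 1.2857)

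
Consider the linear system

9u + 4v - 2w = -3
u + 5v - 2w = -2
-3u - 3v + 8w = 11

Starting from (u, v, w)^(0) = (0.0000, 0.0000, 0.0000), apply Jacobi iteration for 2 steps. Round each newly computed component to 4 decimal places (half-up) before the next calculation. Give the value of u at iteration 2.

0.1500

Iteration 1:
  u = (-3 - (4)·0.0000 - (-2)·0.0000) / (9) = -0.3333
  v = (-2 - (1)·0.0000 - (-2)·0.0000) / (5) = -0.4000
  w = (11 - (-3)·0.0000 - (-3)·0.0000) / (8) = 1.3750
Iteration 2:
  u = (-3 - (4)·-0.4000 - (-2)·1.3750) / (9) = 0.1500
  v = (-2 - (1)·-0.3333 - (-2)·1.3750) / (5) = 0.2167
  w = (11 - (-3)·-0.3333 - (-3)·-0.4000) / (8) = 1.1000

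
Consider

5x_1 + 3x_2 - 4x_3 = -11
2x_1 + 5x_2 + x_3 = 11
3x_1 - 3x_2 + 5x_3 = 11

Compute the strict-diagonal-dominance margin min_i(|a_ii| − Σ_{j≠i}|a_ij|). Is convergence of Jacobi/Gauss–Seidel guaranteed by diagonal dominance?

row 1: |5| − (3+4) = -2
row 2: |5| − (2+1) = 2
row 3: |5| − (3+3) = -1
minimum over rows = -2 → not strictly diagonally dominant

-2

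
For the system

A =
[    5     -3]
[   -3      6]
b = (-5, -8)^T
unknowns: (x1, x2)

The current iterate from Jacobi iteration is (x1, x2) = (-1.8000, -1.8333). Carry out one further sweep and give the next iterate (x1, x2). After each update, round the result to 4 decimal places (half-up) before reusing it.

One sweep:
  x1 = (-5 - (-3)·-1.8333) / (5) = -2.1000
  x2 = (-8 - (-3)·-1.8000) / (6) = -2.2333

(-2.1000, -2.2333)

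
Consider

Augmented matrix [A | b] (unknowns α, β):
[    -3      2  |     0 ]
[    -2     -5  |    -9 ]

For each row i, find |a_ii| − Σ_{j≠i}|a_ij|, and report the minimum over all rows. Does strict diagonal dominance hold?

row 1: |-3| − (2) = 1
row 2: |-5| − (2) = 3
minimum over rows = 1 → strictly diagonally dominant (convergence guaranteed)

1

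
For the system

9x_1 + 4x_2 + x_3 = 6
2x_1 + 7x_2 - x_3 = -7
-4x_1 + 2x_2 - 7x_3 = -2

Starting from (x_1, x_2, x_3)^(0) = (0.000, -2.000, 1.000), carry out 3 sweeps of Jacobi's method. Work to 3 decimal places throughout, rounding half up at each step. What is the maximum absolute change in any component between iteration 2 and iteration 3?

0.321

Iteration 1:
  x_1 = (6 - (4)·-2.000 - (1)·1.000) / (9) = 1.444
  x_2 = (-7 - (2)·0.000 - (-1)·1.000) / (7) = -0.857
  x_3 = (-2 - (-4)·0.000 - (2)·-2.000) / (-7) = -0.286
Iteration 2:
  x_1 = (6 - (4)·-0.857 - (1)·-0.286) / (9) = 1.079
  x_2 = (-7 - (2)·1.444 - (-1)·-0.286) / (7) = -1.453
  x_3 = (-2 - (-4)·1.444 - (2)·-0.857) / (-7) = -0.784
Iteration 3:
  x_1 = (6 - (4)·-1.453 - (1)·-0.784) / (9) = 1.400
  x_2 = (-7 - (2)·1.079 - (-1)·-0.784) / (7) = -1.420
  x_3 = (-2 - (-4)·1.079 - (2)·-1.453) / (-7) = -0.746
Change: (0.321, 0.033, 0.038) → max |·| = 0.321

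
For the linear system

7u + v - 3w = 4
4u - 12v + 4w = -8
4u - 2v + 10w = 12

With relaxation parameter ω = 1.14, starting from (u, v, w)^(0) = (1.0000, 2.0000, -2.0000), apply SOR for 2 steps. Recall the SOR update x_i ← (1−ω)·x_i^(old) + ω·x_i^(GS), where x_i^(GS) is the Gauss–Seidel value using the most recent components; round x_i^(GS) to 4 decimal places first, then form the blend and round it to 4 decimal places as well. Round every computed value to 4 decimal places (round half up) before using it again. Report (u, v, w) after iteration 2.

Iteration 1:
  u: GS value = (4 - (1)·2.0000 - (-3)·-2.0000) / (7) = -0.5714;  u ← (1−ω)·1.0000 + ω·-0.5714 = -0.7914
  v: GS value = (-8 - (4)·-0.7914 - (4)·-2.0000) / (-12) = -0.2638;  v ← (1−ω)·2.0000 + ω·-0.2638 = -0.5807
  w: GS value = (12 - (4)·-0.7914 - (-2)·-0.5807) / (10) = 1.4004;  w ← (1−ω)·-2.0000 + ω·1.4004 = 1.8765
Iteration 2:
  u: GS value = (4 - (1)·-0.5807 - (-3)·1.8765) / (7) = 1.4586;  u ← (1−ω)·-0.7914 + ω·1.4586 = 1.7736
  v: GS value = (-8 - (4)·1.7736 - (4)·1.8765) / (-12) = 1.8834;  v ← (1−ω)·-0.5807 + ω·1.8834 = 2.2284
  w: GS value = (12 - (4)·1.7736 - (-2)·2.2284) / (10) = 0.9362;  w ← (1−ω)·1.8765 + ω·0.9362 = 0.8046

(1.7736, 2.2284, 0.8046)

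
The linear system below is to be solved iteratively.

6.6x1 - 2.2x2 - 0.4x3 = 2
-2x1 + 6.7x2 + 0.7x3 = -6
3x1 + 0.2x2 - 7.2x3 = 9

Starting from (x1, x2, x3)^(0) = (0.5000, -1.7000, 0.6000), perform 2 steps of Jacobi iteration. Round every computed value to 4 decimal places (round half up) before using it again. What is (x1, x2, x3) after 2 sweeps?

(-0.0326, -0.8496, -1.3672)

Iteration 1:
  x1 = (2 - (-2.2)·-1.7000 - (-0.4)·0.6000) / (6.6) = -0.2273
  x2 = (-6 - (-2)·0.5000 - (0.7)·0.6000) / (6.7) = -0.8090
  x3 = (9 - (3)·0.5000 - (0.2)·-1.7000) / (-7.2) = -1.0889
Iteration 2:
  x1 = (2 - (-2.2)·-0.8090 - (-0.4)·-1.0889) / (6.6) = -0.0326
  x2 = (-6 - (-2)·-0.2273 - (0.7)·-1.0889) / (6.7) = -0.8496
  x3 = (9 - (3)·-0.2273 - (0.2)·-0.8090) / (-7.2) = -1.3672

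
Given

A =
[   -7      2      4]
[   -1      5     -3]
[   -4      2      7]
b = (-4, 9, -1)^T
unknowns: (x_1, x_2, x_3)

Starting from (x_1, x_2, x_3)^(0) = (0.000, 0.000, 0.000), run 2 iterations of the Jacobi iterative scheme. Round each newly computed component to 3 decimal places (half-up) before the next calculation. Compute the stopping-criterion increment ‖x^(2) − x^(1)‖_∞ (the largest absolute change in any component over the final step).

0.433

Iteration 1:
  x_1 = (-4 - (2)·0.000 - (4)·0.000) / (-7) = 0.571
  x_2 = (9 - (-1)·0.000 - (-3)·0.000) / (5) = 1.800
  x_3 = (-1 - (-4)·0.000 - (2)·0.000) / (7) = -0.143
Iteration 2:
  x_1 = (-4 - (2)·1.800 - (4)·-0.143) / (-7) = 1.004
  x_2 = (9 - (-1)·0.571 - (-3)·-0.143) / (5) = 1.828
  x_3 = (-1 - (-4)·0.571 - (2)·1.800) / (7) = -0.331
Change: (0.433, 0.028, -0.188) → max |·| = 0.433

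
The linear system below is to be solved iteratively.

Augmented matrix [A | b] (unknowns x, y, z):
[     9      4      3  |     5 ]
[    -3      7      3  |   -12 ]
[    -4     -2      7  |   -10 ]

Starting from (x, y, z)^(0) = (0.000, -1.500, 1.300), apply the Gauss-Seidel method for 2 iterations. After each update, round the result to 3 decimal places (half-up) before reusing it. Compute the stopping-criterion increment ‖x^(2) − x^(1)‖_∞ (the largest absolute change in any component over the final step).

Iteration 1:
  x = (5 - (4)·-1.500 - (3)·1.300) / (9) = 0.789
  y = (-12 - (-3)·0.789 - (3)·1.300) / (7) = -1.933
  z = (-10 - (-4)·0.789 - (-2)·-1.933) / (7) = -1.530
Iteration 2:
  x = (5 - (4)·-1.933 - (3)·-1.530) / (9) = 1.925
  y = (-12 - (-3)·1.925 - (3)·-1.530) / (7) = -0.234
  z = (-10 - (-4)·1.925 - (-2)·-0.234) / (7) = -0.395
Change: (1.136, 1.699, 1.135) → max |·| = 1.699

1.699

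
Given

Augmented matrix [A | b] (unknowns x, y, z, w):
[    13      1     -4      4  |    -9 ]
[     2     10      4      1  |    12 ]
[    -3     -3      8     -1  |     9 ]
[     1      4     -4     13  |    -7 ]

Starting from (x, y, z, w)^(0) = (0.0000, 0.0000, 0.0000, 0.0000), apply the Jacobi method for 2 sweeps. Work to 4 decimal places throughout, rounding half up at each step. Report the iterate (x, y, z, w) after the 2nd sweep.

(-0.2728, 0.9423, 1.2481, -0.5083)

Iteration 1:
  x = (-9 - (1)·0.0000 - (-4)·0.0000 - (4)·0.0000) / (13) = -0.6923
  y = (12 - (2)·0.0000 - (4)·0.0000 - (1)·0.0000) / (10) = 1.2000
  z = (9 - (-3)·0.0000 - (-3)·0.0000 - (-1)·0.0000) / (8) = 1.1250
  w = (-7 - (1)·0.0000 - (4)·0.0000 - (-4)·0.0000) / (13) = -0.5385
Iteration 2:
  x = (-9 - (1)·1.2000 - (-4)·1.1250 - (4)·-0.5385) / (13) = -0.2728
  y = (12 - (2)·-0.6923 - (4)·1.1250 - (1)·-0.5385) / (10) = 0.9423
  z = (9 - (-3)·-0.6923 - (-3)·1.2000 - (-1)·-0.5385) / (8) = 1.2481
  w = (-7 - (1)·-0.6923 - (4)·1.2000 - (-4)·1.1250) / (13) = -0.5083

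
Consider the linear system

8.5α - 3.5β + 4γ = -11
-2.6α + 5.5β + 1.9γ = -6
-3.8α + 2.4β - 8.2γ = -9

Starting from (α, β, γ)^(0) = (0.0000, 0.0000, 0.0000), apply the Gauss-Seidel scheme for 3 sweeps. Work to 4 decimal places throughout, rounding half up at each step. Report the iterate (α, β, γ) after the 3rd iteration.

Iteration 1:
  α = (-11 - (-3.5)·0.0000 - (4)·0.0000) / (8.5) = -1.2941
  β = (-6 - (-2.6)·-1.2941 - (1.9)·0.0000) / (5.5) = -1.7027
  γ = (-9 - (-3.8)·-1.2941 - (2.4)·-1.7027) / (-8.2) = 1.1989
Iteration 2:
  α = (-11 - (-3.5)·-1.7027 - (4)·1.1989) / (8.5) = -2.5594
  β = (-6 - (-2.6)·-2.5594 - (1.9)·1.1989) / (5.5) = -2.7150
  γ = (-9 - (-3.8)·-2.5594 - (2.4)·-2.7150) / (-8.2) = 1.4890
Iteration 3:
  α = (-11 - (-3.5)·-2.7150 - (4)·1.4890) / (8.5) = -3.1128
  β = (-6 - (-2.6)·-3.1128 - (1.9)·1.4890) / (5.5) = -3.0768
  γ = (-9 - (-3.8)·-3.1128 - (2.4)·-3.0768) / (-8.2) = 1.6396

(-3.1128, -3.0768, 1.6396)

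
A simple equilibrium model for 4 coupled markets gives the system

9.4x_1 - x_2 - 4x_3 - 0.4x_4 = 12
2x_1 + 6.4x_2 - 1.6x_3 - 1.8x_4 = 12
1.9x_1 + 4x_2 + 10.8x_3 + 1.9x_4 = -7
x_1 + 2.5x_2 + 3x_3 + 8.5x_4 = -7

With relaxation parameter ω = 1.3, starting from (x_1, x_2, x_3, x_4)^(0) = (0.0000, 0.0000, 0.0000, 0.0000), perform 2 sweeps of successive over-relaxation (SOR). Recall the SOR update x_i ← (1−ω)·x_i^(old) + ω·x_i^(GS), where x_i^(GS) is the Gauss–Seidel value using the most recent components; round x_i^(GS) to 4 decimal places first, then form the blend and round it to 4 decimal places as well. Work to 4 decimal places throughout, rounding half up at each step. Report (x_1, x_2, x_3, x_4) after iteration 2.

Iteration 1:
  x_1: GS value = (12 - (-1)·0.0000 - (-4)·0.0000 - (-0.4)·0.0000) / (9.4) = 1.2766;  x_1 ← (1−ω)·0.0000 + ω·1.2766 = 1.6596
  x_2: GS value = (12 - (2)·1.6596 - (-1.6)·0.0000 - (-1.8)·0.0000) / (6.4) = 1.3564;  x_2 ← (1−ω)·0.0000 + ω·1.3564 = 1.7633
  x_3: GS value = (-7 - (1.9)·1.6596 - (4)·1.7633 - (1.9)·0.0000) / (10.8) = -1.5932;  x_3 ← (1−ω)·0.0000 + ω·-1.5932 = -2.0712
  x_4: GS value = (-7 - (1)·1.6596 - (2.5)·1.7633 - (3)·-2.0712) / (8.5) = -0.8064;  x_4 ← (1−ω)·0.0000 + ω·-0.8064 = -1.0483
Iteration 2:
  x_1: GS value = (12 - (-1)·1.7633 - (-4)·-2.0712 - (-0.4)·-1.0483) / (9.4) = 0.5382;  x_1 ← (1−ω)·1.6596 + ω·0.5382 = 0.2018
  x_2: GS value = (12 - (2)·0.2018 - (-1.6)·-2.0712 - (-1.8)·-1.0483) / (6.4) = 0.9993;  x_2 ← (1−ω)·1.7633 + ω·0.9993 = 0.7701
  x_3: GS value = (-7 - (1.9)·0.2018 - (4)·0.7701 - (1.9)·-1.0483) / (10.8) = -0.7844;  x_3 ← (1−ω)·-2.0712 + ω·-0.7844 = -0.3984
  x_4: GS value = (-7 - (1)·0.2018 - (2.5)·0.7701 - (3)·-0.3984) / (8.5) = -0.9332;  x_4 ← (1−ω)·-1.0483 + ω·-0.9332 = -0.8987

(0.2018, 0.7701, -0.3984, -0.8987)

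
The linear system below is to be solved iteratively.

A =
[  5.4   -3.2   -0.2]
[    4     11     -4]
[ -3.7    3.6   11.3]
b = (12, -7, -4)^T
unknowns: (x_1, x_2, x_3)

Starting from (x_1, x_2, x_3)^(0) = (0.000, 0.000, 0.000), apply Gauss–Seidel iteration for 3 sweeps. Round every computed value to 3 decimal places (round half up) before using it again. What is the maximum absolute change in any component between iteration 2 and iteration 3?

0.341

Iteration 1:
  x_1 = (12 - (-3.2)·0.000 - (-0.2)·0.000) / (5.4) = 2.222
  x_2 = (-7 - (4)·2.222 - (-4)·0.000) / (11) = -1.444
  x_3 = (-4 - (-3.7)·2.222 - (3.6)·-1.444) / (11.3) = 0.834
Iteration 2:
  x_1 = (12 - (-3.2)·-1.444 - (-0.2)·0.834) / (5.4) = 1.397
  x_2 = (-7 - (4)·1.397 - (-4)·0.834) / (11) = -0.841
  x_3 = (-4 - (-3.7)·1.397 - (3.6)·-0.841) / (11.3) = 0.371
Iteration 3:
  x_1 = (12 - (-3.2)·-0.841 - (-0.2)·0.371) / (5.4) = 1.738
  x_2 = (-7 - (4)·1.738 - (-4)·0.371) / (11) = -1.133
  x_3 = (-4 - (-3.7)·1.738 - (3.6)·-1.133) / (11.3) = 0.576
Change: (0.341, -0.292, 0.205) → max |·| = 0.341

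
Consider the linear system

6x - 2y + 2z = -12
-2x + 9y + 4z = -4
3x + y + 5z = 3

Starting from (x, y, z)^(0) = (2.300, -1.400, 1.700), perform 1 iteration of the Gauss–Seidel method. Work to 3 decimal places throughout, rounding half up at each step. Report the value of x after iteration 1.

-3.033

Iteration 1:
  x = (-12 - (-2)·-1.400 - (2)·1.700) / (6) = -3.033
  y = (-4 - (-2)·-3.033 - (4)·1.700) / (9) = -1.874
  z = (3 - (3)·-3.033 - (1)·-1.874) / (5) = 2.795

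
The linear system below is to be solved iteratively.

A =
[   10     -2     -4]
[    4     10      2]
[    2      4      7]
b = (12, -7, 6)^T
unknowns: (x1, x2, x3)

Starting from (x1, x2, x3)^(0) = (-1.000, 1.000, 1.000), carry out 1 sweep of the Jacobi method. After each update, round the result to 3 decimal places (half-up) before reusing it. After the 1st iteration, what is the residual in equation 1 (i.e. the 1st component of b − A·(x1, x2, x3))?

-4.716

Iteration 1:
  x1 = (12 - (-2)·1.000 - (-4)·1.000) / (10) = 1.800
  x2 = (-7 - (4)·-1.000 - (2)·1.000) / (10) = -0.500
  x3 = (6 - (2)·-1.000 - (4)·1.000) / (7) = 0.571
Residual b − A·x = (-4.716, -10.342, 0.403)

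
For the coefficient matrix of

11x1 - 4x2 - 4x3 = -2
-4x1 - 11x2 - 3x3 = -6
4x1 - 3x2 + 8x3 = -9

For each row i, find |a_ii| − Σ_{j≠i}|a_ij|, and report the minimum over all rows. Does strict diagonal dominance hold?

1

row 1: |11| − (4+4) = 3
row 2: |-11| − (4+3) = 4
row 3: |8| − (4+3) = 1
minimum over rows = 1 → strictly diagonally dominant (convergence guaranteed)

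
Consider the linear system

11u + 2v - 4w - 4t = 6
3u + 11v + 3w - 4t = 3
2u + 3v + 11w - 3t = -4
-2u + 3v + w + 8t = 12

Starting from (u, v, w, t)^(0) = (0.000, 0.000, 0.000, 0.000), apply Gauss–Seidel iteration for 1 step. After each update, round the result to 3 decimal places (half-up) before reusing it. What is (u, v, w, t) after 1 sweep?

Iteration 1:
  u = (6 - (2)·0.000 - (-4)·0.000 - (-4)·0.000) / (11) = 0.545
  v = (3 - (3)·0.545 - (3)·0.000 - (-4)·0.000) / (11) = 0.124
  w = (-4 - (2)·0.545 - (3)·0.124 - (-3)·0.000) / (11) = -0.497
  t = (12 - (-2)·0.545 - (3)·0.124 - (1)·-0.497) / (8) = 1.652

(0.545, 0.124, -0.497, 1.652)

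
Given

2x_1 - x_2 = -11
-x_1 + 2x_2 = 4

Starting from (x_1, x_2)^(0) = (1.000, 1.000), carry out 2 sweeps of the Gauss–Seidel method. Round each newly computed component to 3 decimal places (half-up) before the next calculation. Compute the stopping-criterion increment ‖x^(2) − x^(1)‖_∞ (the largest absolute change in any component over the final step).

Iteration 1:
  x_1 = (-11 - (-1)·1.000) / (2) = -5.000
  x_2 = (4 - (-1)·-5.000) / (2) = -0.500
Iteration 2:
  x_1 = (-11 - (-1)·-0.500) / (2) = -5.750
  x_2 = (4 - (-1)·-5.750) / (2) = -0.875
Change: (-0.750, -0.375) → max |·| = 0.750

0.750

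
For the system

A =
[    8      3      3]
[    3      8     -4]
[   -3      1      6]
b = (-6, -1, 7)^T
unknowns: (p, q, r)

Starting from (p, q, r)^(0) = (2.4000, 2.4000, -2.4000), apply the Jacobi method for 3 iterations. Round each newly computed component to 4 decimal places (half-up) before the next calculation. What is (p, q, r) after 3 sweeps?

(-1.6133, 0.7012, 0.6502)

Iteration 1:
  p = (-6 - (3)·2.4000 - (3)·-2.4000) / (8) = -0.7500
  q = (-1 - (3)·2.4000 - (-4)·-2.4000) / (8) = -2.2250
  r = (7 - (-3)·2.4000 - (1)·2.4000) / (6) = 1.9667
Iteration 2:
  p = (-6 - (3)·-2.2250 - (3)·1.9667) / (8) = -0.6531
  q = (-1 - (3)·-0.7500 - (-4)·1.9667) / (8) = 1.1396
  r = (7 - (-3)·-0.7500 - (1)·-2.2250) / (6) = 1.1625
Iteration 3:
  p = (-6 - (3)·1.1396 - (3)·1.1625) / (8) = -1.6133
  q = (-1 - (3)·-0.6531 - (-4)·1.1625) / (8) = 0.7012
  r = (7 - (-3)·-0.6531 - (1)·1.1396) / (6) = 0.6502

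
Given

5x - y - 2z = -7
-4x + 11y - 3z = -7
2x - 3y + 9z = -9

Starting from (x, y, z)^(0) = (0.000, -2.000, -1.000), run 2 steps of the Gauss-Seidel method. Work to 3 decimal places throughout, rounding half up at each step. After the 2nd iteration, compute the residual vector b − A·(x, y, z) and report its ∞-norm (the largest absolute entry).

0.034

Iteration 1:
  x = (-7 - (-1)·-2.000 - (-2)·-1.000) / (5) = -2.200
  y = (-7 - (-4)·-2.200 - (-3)·-1.000) / (11) = -1.709
  z = (-9 - (2)·-2.200 - (-3)·-1.709) / (9) = -1.081
Iteration 2:
  x = (-7 - (-1)·-1.709 - (-2)·-1.081) / (5) = -2.174
  y = (-7 - (-4)·-2.174 - (-3)·-1.081) / (11) = -1.722
  z = (-9 - (2)·-2.174 - (-3)·-1.722) / (9) = -1.091
Residual b − A·x = (-0.034, -0.027, 0.001); ∞-norm = 0.034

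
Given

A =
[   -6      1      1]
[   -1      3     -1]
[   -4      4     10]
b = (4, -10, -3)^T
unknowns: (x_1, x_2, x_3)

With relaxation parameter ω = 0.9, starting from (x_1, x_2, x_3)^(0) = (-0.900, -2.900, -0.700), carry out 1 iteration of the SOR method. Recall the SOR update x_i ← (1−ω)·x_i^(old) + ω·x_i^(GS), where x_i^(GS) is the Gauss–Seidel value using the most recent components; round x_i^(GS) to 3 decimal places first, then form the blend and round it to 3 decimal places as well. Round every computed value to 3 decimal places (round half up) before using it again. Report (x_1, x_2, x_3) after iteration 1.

(-1.230, -3.869, 0.610)

Iteration 1:
  x_1: GS value = (4 - (1)·-2.900 - (1)·-0.700) / (-6) = -1.267;  x_1 ← (1−ω)·-0.900 + ω·-1.267 = -1.230
  x_2: GS value = (-10 - (-1)·-1.230 - (-1)·-0.700) / (3) = -3.977;  x_2 ← (1−ω)·-2.900 + ω·-3.977 = -3.869
  x_3: GS value = (-3 - (-4)·-1.230 - (4)·-3.869) / (10) = 0.756;  x_3 ← (1−ω)·-0.700 + ω·0.756 = 0.610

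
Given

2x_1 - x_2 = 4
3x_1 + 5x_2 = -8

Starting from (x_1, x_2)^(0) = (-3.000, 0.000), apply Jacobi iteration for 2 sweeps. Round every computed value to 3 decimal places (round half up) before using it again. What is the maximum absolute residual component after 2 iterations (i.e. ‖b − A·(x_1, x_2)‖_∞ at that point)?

3.000

Iteration 1:
  x_1 = (4 - (-1)·0.000) / (2) = 2.000
  x_2 = (-8 - (3)·-3.000) / (5) = 0.200
Iteration 2:
  x_1 = (4 - (-1)·0.200) / (2) = 2.100
  x_2 = (-8 - (3)·2.000) / (5) = -2.800
Residual b − A·x = (-3.000, -0.300); ∞-norm = 3.000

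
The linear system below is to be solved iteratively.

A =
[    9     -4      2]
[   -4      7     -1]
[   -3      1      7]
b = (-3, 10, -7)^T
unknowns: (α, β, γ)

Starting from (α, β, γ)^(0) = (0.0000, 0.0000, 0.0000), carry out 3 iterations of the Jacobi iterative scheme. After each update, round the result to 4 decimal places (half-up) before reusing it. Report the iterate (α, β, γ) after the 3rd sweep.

(0.4528, 1.5355, -0.9320)

Iteration 1:
  α = (-3 - (-4)·0.0000 - (2)·0.0000) / (9) = -0.3333
  β = (10 - (-4)·0.0000 - (-1)·0.0000) / (7) = 1.4286
  γ = (-7 - (-3)·0.0000 - (1)·0.0000) / (7) = -1.0000
Iteration 2:
  α = (-3 - (-4)·1.4286 - (2)·-1.0000) / (9) = 0.5238
  β = (10 - (-4)·-0.3333 - (-1)·-1.0000) / (7) = 1.0953
  γ = (-7 - (-3)·-0.3333 - (1)·1.4286) / (7) = -1.3469
Iteration 3:
  α = (-3 - (-4)·1.0953 - (2)·-1.3469) / (9) = 0.4528
  β = (10 - (-4)·0.5238 - (-1)·-1.3469) / (7) = 1.5355
  γ = (-7 - (-3)·0.5238 - (1)·1.0953) / (7) = -0.9320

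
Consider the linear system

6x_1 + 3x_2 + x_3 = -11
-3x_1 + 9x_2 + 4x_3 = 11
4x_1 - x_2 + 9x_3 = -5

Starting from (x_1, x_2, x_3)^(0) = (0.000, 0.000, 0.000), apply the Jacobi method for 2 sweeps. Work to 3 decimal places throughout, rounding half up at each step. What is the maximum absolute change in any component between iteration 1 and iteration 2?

Iteration 1:
  x_1 = (-11 - (3)·0.000 - (1)·0.000) / (6) = -1.833
  x_2 = (11 - (-3)·0.000 - (4)·0.000) / (9) = 1.222
  x_3 = (-5 - (4)·0.000 - (-1)·0.000) / (9) = -0.556
Iteration 2:
  x_1 = (-11 - (3)·1.222 - (1)·-0.556) / (6) = -2.352
  x_2 = (11 - (-3)·-1.833 - (4)·-0.556) / (9) = 0.858
  x_3 = (-5 - (4)·-1.833 - (-1)·1.222) / (9) = 0.395
Change: (-0.519, -0.364, 0.951) → max |·| = 0.951

0.951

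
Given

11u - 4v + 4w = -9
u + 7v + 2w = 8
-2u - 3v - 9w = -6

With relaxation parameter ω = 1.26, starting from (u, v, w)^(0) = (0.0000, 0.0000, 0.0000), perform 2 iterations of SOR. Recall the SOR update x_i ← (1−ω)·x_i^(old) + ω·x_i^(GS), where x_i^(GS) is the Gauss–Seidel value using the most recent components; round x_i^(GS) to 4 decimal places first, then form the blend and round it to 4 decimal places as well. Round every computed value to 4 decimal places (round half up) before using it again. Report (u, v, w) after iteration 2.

Iteration 1:
  u: GS value = (-9 - (-4)·0.0000 - (4)·0.0000) / (11) = -0.8182;  u ← (1−ω)·0.0000 + ω·-0.8182 = -1.0309
  v: GS value = (8 - (1)·-1.0309 - (2)·0.0000) / (7) = 1.2901;  v ← (1−ω)·0.0000 + ω·1.2901 = 1.6255
  w: GS value = (-6 - (-2)·-1.0309 - (-3)·1.6255) / (-9) = 0.3539;  w ← (1−ω)·0.0000 + ω·0.3539 = 0.4459
Iteration 2:
  u: GS value = (-9 - (-4)·1.6255 - (4)·0.4459) / (11) = -0.3892;  u ← (1−ω)·-1.0309 + ω·-0.3892 = -0.2224
  v: GS value = (8 - (1)·-0.2224 - (2)·0.4459) / (7) = 1.0472;  v ← (1−ω)·1.6255 + ω·1.0472 = 0.8968
  w: GS value = (-6 - (-2)·-0.2224 - (-3)·0.8968) / (-9) = 0.4172;  w ← (1−ω)·0.4459 + ω·0.4172 = 0.4097

(-0.2224, 0.8968, 0.4097)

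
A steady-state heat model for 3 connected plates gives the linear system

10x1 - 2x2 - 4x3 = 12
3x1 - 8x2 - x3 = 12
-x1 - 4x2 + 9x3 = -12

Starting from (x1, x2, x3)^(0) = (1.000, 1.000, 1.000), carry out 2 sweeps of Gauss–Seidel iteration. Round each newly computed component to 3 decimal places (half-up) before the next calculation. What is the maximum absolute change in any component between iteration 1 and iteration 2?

1.412

Iteration 1:
  x1 = (12 - (-2)·1.000 - (-4)·1.000) / (10) = 1.800
  x2 = (12 - (3)·1.800 - (-1)·1.000) / (-8) = -0.950
  x3 = (-12 - (-1)·1.800 - (-4)·-0.950) / (9) = -1.556
Iteration 2:
  x1 = (12 - (-2)·-0.950 - (-4)·-1.556) / (10) = 0.388
  x2 = (12 - (3)·0.388 - (-1)·-1.556) / (-8) = -1.160
  x3 = (-12 - (-1)·0.388 - (-4)·-1.160) / (9) = -1.806
Change: (-1.412, -0.210, -0.250) → max |·| = 1.412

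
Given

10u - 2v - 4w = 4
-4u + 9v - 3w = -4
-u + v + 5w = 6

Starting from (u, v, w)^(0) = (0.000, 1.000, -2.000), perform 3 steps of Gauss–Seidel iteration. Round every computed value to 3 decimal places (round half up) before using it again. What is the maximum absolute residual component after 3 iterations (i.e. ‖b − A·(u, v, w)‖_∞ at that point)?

Iteration 1:
  u = (4 - (-2)·1.000 - (-4)·-2.000) / (10) = -0.200
  v = (-4 - (-4)·-0.200 - (-3)·-2.000) / (9) = -1.200
  w = (6 - (-1)·-0.200 - (1)·-1.200) / (5) = 1.400
Iteration 2:
  u = (4 - (-2)·-1.200 - (-4)·1.400) / (10) = 0.720
  v = (-4 - (-4)·0.720 - (-3)·1.400) / (9) = 0.342
  w = (6 - (-1)·0.720 - (1)·0.342) / (5) = 1.276
Iteration 3:
  u = (4 - (-2)·0.342 - (-4)·1.276) / (10) = 0.979
  v = (-4 - (-4)·0.979 - (-3)·1.276) / (9) = 0.416
  w = (6 - (-1)·0.979 - (1)·0.416) / (5) = 1.313
Residual b − A·x = (0.294, 0.111, -0.002); ∞-norm = 0.294

0.294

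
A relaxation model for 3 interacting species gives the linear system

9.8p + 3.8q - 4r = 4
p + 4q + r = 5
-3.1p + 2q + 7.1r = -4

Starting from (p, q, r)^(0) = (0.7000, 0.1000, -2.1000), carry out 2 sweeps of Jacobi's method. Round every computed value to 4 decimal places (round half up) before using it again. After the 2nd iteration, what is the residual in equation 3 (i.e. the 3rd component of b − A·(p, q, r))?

Iteration 1:
  p = (4 - (3.8)·0.1000 - (-4)·-2.1000) / (9.8) = -0.4878
  q = (5 - (1)·0.7000 - (1)·-2.1000) / (4) = 1.6000
  r = (-4 - (-3.1)·0.7000 - (2)·0.1000) / (7.1) = -0.2859
Iteration 2:
  p = (4 - (3.8)·1.6000 - (-4)·-0.2859) / (9.8) = -0.3289
  q = (5 - (1)·-0.4878 - (1)·-0.2859) / (4) = 1.4434
  r = (-4 - (-3.1)·-0.4878 - (2)·1.6000) / (7.1) = -1.2271
Residual b − A·x = (-3.1701, 0.7824, 0.8060)

0.8060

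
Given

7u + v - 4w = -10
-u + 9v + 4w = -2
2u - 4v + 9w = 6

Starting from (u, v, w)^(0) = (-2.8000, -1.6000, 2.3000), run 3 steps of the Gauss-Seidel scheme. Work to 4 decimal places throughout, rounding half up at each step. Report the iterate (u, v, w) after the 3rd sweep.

Iteration 1:
  u = (-10 - (1)·-1.6000 - (-4)·2.3000) / (7) = 0.1143
  v = (-2 - (-1)·0.1143 - (4)·2.3000) / (9) = -1.2317
  w = (6 - (2)·0.1143 - (-4)·-1.2317) / (9) = 0.0938
Iteration 2:
  u = (-10 - (1)·-1.2317 - (-4)·0.0938) / (7) = -1.1990
  v = (-2 - (-1)·-1.1990 - (4)·0.0938) / (9) = -0.3971
  w = (6 - (2)·-1.1990 - (-4)·-0.3971) / (9) = 0.7566
Iteration 3:
  u = (-10 - (1)·-0.3971 - (-4)·0.7566) / (7) = -0.9395
  v = (-2 - (-1)·-0.9395 - (4)·0.7566) / (9) = -0.6629
  w = (6 - (2)·-0.9395 - (-4)·-0.6629) / (9) = 0.5808

(-0.9395, -0.6629, 0.5808)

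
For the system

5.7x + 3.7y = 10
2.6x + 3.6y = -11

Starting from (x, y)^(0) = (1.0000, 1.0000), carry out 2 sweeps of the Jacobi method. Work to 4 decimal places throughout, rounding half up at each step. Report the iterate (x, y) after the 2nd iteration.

Iteration 1:
  x = (10 - (3.7)·1.0000) / (5.7) = 1.1053
  y = (-11 - (2.6)·1.0000) / (3.6) = -3.7778
Iteration 2:
  x = (10 - (3.7)·-3.7778) / (5.7) = 4.2066
  y = (-11 - (2.6)·1.1053) / (3.6) = -3.8538

(4.2066, -3.8538)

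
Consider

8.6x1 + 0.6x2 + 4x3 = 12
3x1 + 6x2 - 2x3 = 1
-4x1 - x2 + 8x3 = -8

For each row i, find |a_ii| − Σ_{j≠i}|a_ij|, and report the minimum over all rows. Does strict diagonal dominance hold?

row 1: |8.6| − (0.6+4) = 4
row 2: |6| − (3+2) = 1
row 3: |8| − (4+1) = 3
minimum over rows = 1 → strictly diagonally dominant (convergence guaranteed)

1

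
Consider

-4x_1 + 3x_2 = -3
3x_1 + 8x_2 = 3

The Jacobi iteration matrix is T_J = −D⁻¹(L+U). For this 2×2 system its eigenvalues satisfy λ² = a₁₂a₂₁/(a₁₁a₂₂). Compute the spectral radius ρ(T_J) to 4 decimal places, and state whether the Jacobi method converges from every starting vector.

0.5303

a₁₂a₂₁/(a₁₁a₂₂) = (3)·(3) / ((-4)·(8)) = -0.281250
ρ = √|-0.281250| = √0.281250 = 0.5303
ρ < 1, so Jacobi converges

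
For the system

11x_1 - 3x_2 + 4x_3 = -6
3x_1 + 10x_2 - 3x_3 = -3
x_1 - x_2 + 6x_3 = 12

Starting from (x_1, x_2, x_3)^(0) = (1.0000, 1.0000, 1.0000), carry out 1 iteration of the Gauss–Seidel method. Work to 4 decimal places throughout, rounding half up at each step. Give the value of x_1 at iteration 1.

-0.6364

Iteration 1:
  x_1 = (-6 - (-3)·1.0000 - (4)·1.0000) / (11) = -0.6364
  x_2 = (-3 - (3)·-0.6364 - (-3)·1.0000) / (10) = 0.1909
  x_3 = (12 - (1)·-0.6364 - (-1)·0.1909) / (6) = 2.1379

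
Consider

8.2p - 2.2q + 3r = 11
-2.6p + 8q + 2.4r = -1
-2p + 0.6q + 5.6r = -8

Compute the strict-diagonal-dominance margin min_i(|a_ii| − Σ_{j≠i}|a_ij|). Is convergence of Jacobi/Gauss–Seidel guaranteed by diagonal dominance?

row 1: |8.2| − (2.2+3) = 3
row 2: |8| − (2.6+2.4) = 3
row 3: |5.6| − (2+0.6) = 3
minimum over rows = 3 → strictly diagonally dominant (convergence guaranteed)

3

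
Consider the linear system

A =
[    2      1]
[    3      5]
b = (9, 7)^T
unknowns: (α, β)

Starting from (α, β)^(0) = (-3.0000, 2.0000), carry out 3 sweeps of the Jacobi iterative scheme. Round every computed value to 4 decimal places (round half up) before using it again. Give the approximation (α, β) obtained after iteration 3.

(4.8500, -0.3400)

Iteration 1:
  α = (9 - (1)·2.0000) / (2) = 3.5000
  β = (7 - (3)·-3.0000) / (5) = 3.2000
Iteration 2:
  α = (9 - (1)·3.2000) / (2) = 2.9000
  β = (7 - (3)·3.5000) / (5) = -0.7000
Iteration 3:
  α = (9 - (1)·-0.7000) / (2) = 4.8500
  β = (7 - (3)·2.9000) / (5) = -0.3400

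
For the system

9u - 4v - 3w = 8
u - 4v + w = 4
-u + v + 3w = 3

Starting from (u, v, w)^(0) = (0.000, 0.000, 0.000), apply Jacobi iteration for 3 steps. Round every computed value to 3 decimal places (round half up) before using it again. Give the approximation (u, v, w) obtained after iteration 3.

(1.198, -0.398, 1.435)

Iteration 1:
  u = (8 - (-4)·0.000 - (-3)·0.000) / (9) = 0.889
  v = (4 - (1)·0.000 - (1)·0.000) / (-4) = -1.000
  w = (3 - (-1)·0.000 - (1)·0.000) / (3) = 1.000
Iteration 2:
  u = (8 - (-4)·-1.000 - (-3)·1.000) / (9) = 0.778
  v = (4 - (1)·0.889 - (1)·1.000) / (-4) = -0.528
  w = (3 - (-1)·0.889 - (1)·-1.000) / (3) = 1.630
Iteration 3:
  u = (8 - (-4)·-0.528 - (-3)·1.630) / (9) = 1.198
  v = (4 - (1)·0.778 - (1)·1.630) / (-4) = -0.398
  w = (3 - (-1)·0.778 - (1)·-0.528) / (3) = 1.435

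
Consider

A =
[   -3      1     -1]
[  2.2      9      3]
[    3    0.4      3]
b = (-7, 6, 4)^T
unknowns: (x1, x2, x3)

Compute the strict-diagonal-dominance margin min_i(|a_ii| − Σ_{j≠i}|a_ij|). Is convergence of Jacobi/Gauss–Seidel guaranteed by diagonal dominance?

-0.4

row 1: |-3| − (1+1) = 1
row 2: |9| − (2.2+3) = 3.8
row 3: |3| − (3+0.4) = -0.4
minimum over rows = -0.4 → not strictly diagonally dominant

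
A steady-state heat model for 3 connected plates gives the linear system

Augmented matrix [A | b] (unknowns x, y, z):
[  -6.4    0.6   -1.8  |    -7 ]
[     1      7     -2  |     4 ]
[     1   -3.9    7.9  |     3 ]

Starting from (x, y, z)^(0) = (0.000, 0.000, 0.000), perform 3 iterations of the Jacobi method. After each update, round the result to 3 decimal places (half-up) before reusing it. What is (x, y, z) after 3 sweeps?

Iteration 1:
  x = (-7 - (0.6)·0.000 - (-1.8)·0.000) / (-6.4) = 1.094
  y = (4 - (1)·0.000 - (-2)·0.000) / (7) = 0.571
  z = (3 - (1)·0.000 - (-3.9)·0.000) / (7.9) = 0.380
Iteration 2:
  x = (-7 - (0.6)·0.571 - (-1.8)·0.380) / (-6.4) = 1.040
  y = (4 - (1)·1.094 - (-2)·0.380) / (7) = 0.524
  z = (3 - (1)·1.094 - (-3.9)·0.571) / (7.9) = 0.523
Iteration 3:
  x = (-7 - (0.6)·0.524 - (-1.8)·0.523) / (-6.4) = 0.996
  y = (4 - (1)·1.040 - (-2)·0.523) / (7) = 0.572
  z = (3 - (1)·1.040 - (-3.9)·0.524) / (7.9) = 0.507

(0.996, 0.572, 0.507)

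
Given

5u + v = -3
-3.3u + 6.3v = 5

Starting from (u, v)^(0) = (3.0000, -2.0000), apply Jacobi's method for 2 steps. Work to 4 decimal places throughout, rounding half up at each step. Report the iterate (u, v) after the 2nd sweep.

(-1.0730, 0.6889)

Iteration 1:
  u = (-3 - (1)·-2.0000) / (5) = -0.2000
  v = (5 - (-3.3)·3.0000) / (6.3) = 2.3651
Iteration 2:
  u = (-3 - (1)·2.3651) / (5) = -1.0730
  v = (5 - (-3.3)·-0.2000) / (6.3) = 0.6889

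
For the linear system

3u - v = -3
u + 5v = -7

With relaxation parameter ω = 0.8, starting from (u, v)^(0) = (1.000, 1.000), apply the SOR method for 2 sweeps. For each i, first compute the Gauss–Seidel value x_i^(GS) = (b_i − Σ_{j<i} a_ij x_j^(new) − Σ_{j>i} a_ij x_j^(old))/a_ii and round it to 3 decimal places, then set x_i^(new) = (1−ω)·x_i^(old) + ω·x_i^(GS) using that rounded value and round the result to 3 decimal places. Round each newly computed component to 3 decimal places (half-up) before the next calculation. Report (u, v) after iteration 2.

(-1.098, -1.117)

Iteration 1:
  u: GS value = (-3 - (-1)·1.000) / (3) = -0.667;  u ← (1−ω)·1.000 + ω·-0.667 = -0.334
  v: GS value = (-7 - (1)·-0.334) / (5) = -1.333;  v ← (1−ω)·1.000 + ω·-1.333 = -0.866
Iteration 2:
  u: GS value = (-3 - (-1)·-0.866) / (3) = -1.289;  u ← (1−ω)·-0.334 + ω·-1.289 = -1.098
  v: GS value = (-7 - (1)·-1.098) / (5) = -1.180;  v ← (1−ω)·-0.866 + ω·-1.180 = -1.117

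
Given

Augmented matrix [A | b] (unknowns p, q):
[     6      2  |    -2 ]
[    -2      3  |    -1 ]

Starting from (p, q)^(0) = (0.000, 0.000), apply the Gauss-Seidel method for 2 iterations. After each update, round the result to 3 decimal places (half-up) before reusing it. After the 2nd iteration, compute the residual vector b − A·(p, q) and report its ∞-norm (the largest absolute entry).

0.248

Iteration 1:
  p = (-2 - (2)·0.000) / (6) = -0.333
  q = (-1 - (-2)·-0.333) / (3) = -0.555
Iteration 2:
  p = (-2 - (2)·-0.555) / (6) = -0.148
  q = (-1 - (-2)·-0.148) / (3) = -0.432
Residual b − A·x = (-0.248, 0.000); ∞-norm = 0.248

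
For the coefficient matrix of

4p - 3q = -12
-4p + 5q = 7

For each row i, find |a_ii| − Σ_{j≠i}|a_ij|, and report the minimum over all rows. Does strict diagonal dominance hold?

row 1: |4| − (3) = 1
row 2: |5| − (4) = 1
minimum over rows = 1 → strictly diagonally dominant (convergence guaranteed)

1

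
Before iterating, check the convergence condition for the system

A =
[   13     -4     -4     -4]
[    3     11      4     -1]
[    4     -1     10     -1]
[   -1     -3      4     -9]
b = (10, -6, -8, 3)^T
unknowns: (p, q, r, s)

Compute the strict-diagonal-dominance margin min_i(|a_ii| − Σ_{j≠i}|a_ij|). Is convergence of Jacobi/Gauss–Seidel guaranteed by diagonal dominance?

1

row 1: |13| − (4+4+4) = 1
row 2: |11| − (3+4+1) = 3
row 3: |10| − (4+1+1) = 4
row 4: |-9| − (1+3+4) = 1
minimum over rows = 1 → strictly diagonally dominant (convergence guaranteed)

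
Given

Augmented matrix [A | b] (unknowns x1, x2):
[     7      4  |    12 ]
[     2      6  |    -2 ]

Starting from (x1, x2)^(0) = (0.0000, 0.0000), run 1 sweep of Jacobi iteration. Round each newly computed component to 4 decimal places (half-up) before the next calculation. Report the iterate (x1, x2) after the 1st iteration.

(1.7143, -0.3333)

Iteration 1:
  x1 = (12 - (4)·0.0000) / (7) = 1.7143
  x2 = (-2 - (2)·0.0000) / (6) = -0.3333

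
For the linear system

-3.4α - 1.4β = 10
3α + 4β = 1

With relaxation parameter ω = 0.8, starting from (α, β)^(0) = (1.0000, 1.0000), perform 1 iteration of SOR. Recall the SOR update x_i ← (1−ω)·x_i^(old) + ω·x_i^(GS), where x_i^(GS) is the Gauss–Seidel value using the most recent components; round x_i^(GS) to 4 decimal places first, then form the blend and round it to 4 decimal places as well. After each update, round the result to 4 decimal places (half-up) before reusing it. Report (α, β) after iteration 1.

Iteration 1:
  α: GS value = (10 - (-1.4)·1.0000) / (-3.4) = -3.3529;  α ← (1−ω)·1.0000 + ω·-3.3529 = -2.4823
  β: GS value = (1 - (3)·-2.4823) / (4) = 2.1117;  β ← (1−ω)·1.0000 + ω·2.1117 = 1.8894

(-2.4823, 1.8894)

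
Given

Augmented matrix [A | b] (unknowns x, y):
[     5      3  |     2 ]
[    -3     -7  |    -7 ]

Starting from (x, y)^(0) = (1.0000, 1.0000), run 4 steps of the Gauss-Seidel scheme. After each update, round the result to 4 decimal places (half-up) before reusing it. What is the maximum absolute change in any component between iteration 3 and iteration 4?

Iteration 1:
  x = (2 - (3)·1.0000) / (5) = -0.2000
  y = (-7 - (-3)·-0.2000) / (-7) = 1.0857
Iteration 2:
  x = (2 - (3)·1.0857) / (5) = -0.2514
  y = (-7 - (-3)·-0.2514) / (-7) = 1.1077
Iteration 3:
  x = (2 - (3)·1.1077) / (5) = -0.2646
  y = (-7 - (-3)·-0.2646) / (-7) = 1.1134
Iteration 4:
  x = (2 - (3)·1.1134) / (5) = -0.2680
  y = (-7 - (-3)·-0.2680) / (-7) = 1.1149
Change: (-0.0034, 0.0015) → max |·| = 0.0034

0.0034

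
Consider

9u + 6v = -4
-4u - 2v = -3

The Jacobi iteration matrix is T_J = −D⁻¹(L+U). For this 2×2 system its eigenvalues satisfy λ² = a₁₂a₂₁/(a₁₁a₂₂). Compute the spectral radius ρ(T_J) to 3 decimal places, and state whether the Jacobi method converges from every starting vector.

1.155

a₁₂a₂₁/(a₁₁a₂₂) = (6)·(-4) / ((9)·(-2)) = 1.333333
ρ = √|1.333333| = √1.333333 = 1.155
ρ > 1, so Jacobi diverges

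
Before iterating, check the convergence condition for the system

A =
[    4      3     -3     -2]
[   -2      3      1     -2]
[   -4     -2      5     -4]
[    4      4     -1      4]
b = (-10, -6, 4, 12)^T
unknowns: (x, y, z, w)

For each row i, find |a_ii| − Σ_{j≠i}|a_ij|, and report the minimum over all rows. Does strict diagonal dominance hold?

-5

row 1: |4| − (3+3+2) = -4
row 2: |3| − (2+1+2) = -2
row 3: |5| − (4+2+4) = -5
row 4: |4| − (4+4+1) = -5
minimum over rows = -5 → not strictly diagonally dominant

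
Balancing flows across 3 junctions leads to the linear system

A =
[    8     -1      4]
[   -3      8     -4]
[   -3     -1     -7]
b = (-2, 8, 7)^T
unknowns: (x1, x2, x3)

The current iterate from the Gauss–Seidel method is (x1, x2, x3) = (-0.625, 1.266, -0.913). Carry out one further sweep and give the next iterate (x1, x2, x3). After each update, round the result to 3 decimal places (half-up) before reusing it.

One sweep:
  x1 = (-2 - (-1)·1.266 - (4)·-0.913) / (8) = 0.365
  x2 = (8 - (-3)·0.365 - (-4)·-0.913) / (8) = 0.680
  x3 = (7 - (-3)·0.365 - (-1)·0.680) / (-7) = -1.254

(0.365, 0.680, -1.254)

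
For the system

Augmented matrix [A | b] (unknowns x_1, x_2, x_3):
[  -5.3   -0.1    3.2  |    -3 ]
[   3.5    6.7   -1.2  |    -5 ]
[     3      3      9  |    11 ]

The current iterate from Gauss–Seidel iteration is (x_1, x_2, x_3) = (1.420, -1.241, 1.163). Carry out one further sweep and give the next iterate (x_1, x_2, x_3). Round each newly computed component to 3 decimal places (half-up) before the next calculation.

(1.292, -1.213, 1.196)

One sweep:
  x_1 = (-3 - (-0.1)·-1.241 - (3.2)·1.163) / (-5.3) = 1.292
  x_2 = (-5 - (3.5)·1.292 - (-1.2)·1.163) / (6.7) = -1.213
  x_3 = (11 - (3)·1.292 - (3)·-1.213) / (9) = 1.196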